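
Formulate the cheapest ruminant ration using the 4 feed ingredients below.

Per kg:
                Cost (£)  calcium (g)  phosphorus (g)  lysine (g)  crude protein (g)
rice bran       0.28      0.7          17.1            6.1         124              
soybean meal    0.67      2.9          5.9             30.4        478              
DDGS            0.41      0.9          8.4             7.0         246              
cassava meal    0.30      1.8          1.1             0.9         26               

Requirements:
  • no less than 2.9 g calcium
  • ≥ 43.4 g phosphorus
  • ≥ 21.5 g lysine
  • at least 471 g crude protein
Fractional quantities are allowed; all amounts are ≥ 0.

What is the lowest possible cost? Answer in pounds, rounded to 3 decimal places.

Treat it as an LP. Let x1 = kg of rice bran, x2 = kg of soybean meal, x3 = kg of DDGS, x4 = kg of cassava meal.
Minimize 0.28x1 + 0.67x2 + 0.41x3 + 0.3x4 with:
  0.7x1 + 2.9x2 + 0.9x3 + 1.8x4 ≥ 2.9   (calcium)
  17.1x1 + 5.9x2 + 8.4x3 + 1.1x4 ≥ 43.4   (phosphorus)
  6.1x1 + 30.4x2 + 7x3 + 0.9x4 ≥ 21.5   (lysine)
  124x1 + 478x2 + 246x3 + 26x4 ≥ 471   (crude protein)
  x1, x2, x3, x4 ≥ 0.
The cheapest feasible vertex uses only rice bran, soybean meal, cassava meal; DDGS is not used. Binding constraints: calcium, phosphorus, crude protein.
So rice bran = 2.409 kg, soybean meal = 0.3549 kg, cassava meal = 0.1026 kg.
Cost = 0.28·2.409 + 0.67·0.3549 + 0.3·0.1026 = 0.94308.

£0.943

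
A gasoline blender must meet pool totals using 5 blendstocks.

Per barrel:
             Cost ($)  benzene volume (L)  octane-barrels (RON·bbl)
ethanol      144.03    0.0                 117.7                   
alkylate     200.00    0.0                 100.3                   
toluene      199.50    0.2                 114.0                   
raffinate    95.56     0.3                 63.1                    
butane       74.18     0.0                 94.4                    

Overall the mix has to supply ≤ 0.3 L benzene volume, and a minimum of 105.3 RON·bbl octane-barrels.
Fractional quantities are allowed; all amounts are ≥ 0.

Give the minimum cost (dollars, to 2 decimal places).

Set it up as a linear program. Let x1 = barrels of ethanol, x2 = barrels of alkylate, x3 = barrels of toluene, x4 = barrels of raffinate, x5 = barrels of butane.
Minimise 144.03x1 + 200x2 + 199.5x3 + 95.56x4 + 74.18x5 s.t.:
  0.2x3 + 0.3x4 ≤ 0.3   (benzene volume)
  117.7x1 + 100.3x2 + 114x3 + 63.1x4 + 94.4x5 ≥ 105.3   (octane-barrels)
  x1, x2, x3, x4, x5 ≥ 0.
At the optimum only butane is positive (ethanol, alkylate, toluene, raffinate = 0). There the octane-barrels constraint is tight.
That vertex is x5 = 1.1155.
Cost = 74.18·1.1155 = 82.7478.

$82.75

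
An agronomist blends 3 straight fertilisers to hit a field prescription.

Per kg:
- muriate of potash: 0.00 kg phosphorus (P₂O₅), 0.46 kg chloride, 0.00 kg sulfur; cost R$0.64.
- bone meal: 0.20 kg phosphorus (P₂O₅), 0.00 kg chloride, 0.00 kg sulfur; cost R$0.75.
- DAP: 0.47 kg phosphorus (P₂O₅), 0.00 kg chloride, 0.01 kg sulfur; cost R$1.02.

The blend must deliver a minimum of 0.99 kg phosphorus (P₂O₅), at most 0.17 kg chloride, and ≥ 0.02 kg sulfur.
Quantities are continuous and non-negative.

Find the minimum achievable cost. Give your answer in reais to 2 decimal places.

Let x1 = kg of muriate of potash, x2 = kg of bone meal, x3 = kg of DAP.
min 0.64x1 + 0.75x2 + 1.02x3 subject to:
  0.2x2 + 0.47x3 ≥ 0.99   (phosphorus (P₂O₅))
  0.46x1 ≤ 0.17   (chloride)
  0.01x3 ≥ 0.02   (sulfur)
  x1, x2, x3 ≥ 0.
The cheapest feasible vertex uses only DAP; muriate of potash, bone meal are not used. Binding constraint: phosphorus (P₂O₅).
Optimal quantities: DAP = 2.106 kg.
Objective = 1.02·2.106 = 2.1481.

R$2.15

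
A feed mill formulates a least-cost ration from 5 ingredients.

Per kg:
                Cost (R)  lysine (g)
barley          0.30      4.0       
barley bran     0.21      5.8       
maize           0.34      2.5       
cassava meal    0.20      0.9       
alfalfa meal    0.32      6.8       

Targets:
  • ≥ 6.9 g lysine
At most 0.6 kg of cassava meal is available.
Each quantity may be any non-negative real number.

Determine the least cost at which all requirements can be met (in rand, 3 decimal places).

Treat it as an LP. Let x1 = kg of barley, x2 = kg of barley bran, x3 = kg of maize, x4 = kg of cassava meal, x5 = kg of alfalfa meal.
Minimise 0.3x1 + 0.21x2 + 0.34x3 + 0.2x4 + 0.32x5 with:
  4x1 + 5.8x2 + 2.5x3 + 0.9x4 + 6.8x5 ≥ 6.9   (lysine)
  x4 ≤ 0.6
  x1, x2, x3, x4, x5 ≥ 0.
The optimal basis is {barley bran}; barley, maize, cassava meal, alfalfa meal drop out. There the lysine constraint is tight.
So barley bran = 1.19 kg.
Hence cost = 0.21·1.19 = R0.24990.

R0.250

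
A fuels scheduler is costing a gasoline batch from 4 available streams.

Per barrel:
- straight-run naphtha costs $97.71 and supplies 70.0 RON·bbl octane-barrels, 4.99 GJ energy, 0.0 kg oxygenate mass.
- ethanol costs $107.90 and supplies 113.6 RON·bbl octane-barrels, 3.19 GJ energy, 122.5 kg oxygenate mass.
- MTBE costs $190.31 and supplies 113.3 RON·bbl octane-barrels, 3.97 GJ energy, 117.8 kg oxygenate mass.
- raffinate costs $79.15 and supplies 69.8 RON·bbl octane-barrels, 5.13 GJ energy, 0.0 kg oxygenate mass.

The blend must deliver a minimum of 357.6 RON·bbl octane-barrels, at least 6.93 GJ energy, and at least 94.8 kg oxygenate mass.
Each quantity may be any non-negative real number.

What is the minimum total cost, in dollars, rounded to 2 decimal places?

Let x1 = barrels of straight-run naphtha, x2 = barrels of ethanol, x3 = barrels of MTBE, x4 = barrels of raffinate.
min 97.71x1 + 107.9x2 + 190.31x3 + 79.15x4 with:
  70x1 + 113.6x2 + 113.3x3 + 69.8x4 ≥ 357.6   (octane-barrels)
  4.99x1 + 3.19x2 + 3.97x3 + 5.13x4 ≥ 6.93   (energy)
  122.5x2 + 117.8x3 ≥ 94.8   (oxygenate mass)
  x1, x2, x3, x4 ≥ 0.
The minimum-cost mix takes nothing from straight-run naphtha, MTBE, raffinate — only ethanol. The octane-barrels requirement is met with equality.
That vertex is x2 = 3.1479.
Cost = 107.9·3.1479 = 339.6584.

$339.66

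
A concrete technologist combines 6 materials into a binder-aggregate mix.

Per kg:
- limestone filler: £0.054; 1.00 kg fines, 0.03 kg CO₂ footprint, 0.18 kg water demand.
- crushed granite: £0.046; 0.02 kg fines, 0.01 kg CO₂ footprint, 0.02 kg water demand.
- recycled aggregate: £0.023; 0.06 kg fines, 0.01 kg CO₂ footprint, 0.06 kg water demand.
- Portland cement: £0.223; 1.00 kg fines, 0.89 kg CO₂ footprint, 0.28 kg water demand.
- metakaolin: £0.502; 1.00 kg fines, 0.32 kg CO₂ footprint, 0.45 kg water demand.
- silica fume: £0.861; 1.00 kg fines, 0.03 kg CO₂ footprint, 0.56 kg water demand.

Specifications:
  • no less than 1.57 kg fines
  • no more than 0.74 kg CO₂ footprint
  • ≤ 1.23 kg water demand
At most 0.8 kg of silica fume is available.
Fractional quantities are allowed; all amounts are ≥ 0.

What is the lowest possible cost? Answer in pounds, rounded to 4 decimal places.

£0.0848

Let x1 = kg of limestone filler, x2 = kg of crushed granite, x3 = kg of recycled aggregate, x4 = kg of Portland cement, x5 = kg of metakaolin, x6 = kg of silica fume.
Minimize 0.054x1 + 0.046x2 + 0.023x3 + 0.223x4 + 0.502x5 + 0.861x6 with:
  1x1 + 0.02x2 + 0.06x3 + 1x4 + 1x5 + 1x6 ≥ 1.57   (fines)
  0.03x1 + 0.01x2 + 0.01x3 + 0.89x4 + 0.32x5 + 0.03x6 ≤ 0.74   (CO₂ footprint)
  0.18x1 + 0.02x2 + 0.06x3 + 0.28x4 + 0.45x5 + 0.56x6 ≤ 1.23   (water demand)
  x6 ≤ 0.8
  x1, x2, x3, x4, x5, x6 ≥ 0.
The cheapest feasible vertex uses only limestone filler; crushed granite, recycled aggregate, Portland cement, metakaolin, silica fume are not used. There the fines constraint is tight.
That vertex is x1 = 1.57.
Total cost: 0.054·1.57 = 0.084780.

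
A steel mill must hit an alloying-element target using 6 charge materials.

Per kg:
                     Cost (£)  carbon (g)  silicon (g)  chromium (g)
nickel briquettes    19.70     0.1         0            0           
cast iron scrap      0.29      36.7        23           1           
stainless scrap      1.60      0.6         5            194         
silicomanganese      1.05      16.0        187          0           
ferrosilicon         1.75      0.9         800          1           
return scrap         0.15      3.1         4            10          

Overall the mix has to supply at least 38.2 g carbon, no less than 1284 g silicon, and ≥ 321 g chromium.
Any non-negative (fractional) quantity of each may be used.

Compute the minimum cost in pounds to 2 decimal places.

This is a linear program. Let x1 = kg of nickel briquettes, x2 = kg of cast iron scrap, x3 = kg of stainless scrap, x4 = kg of silicomanganese, x5 = kg of ferrosilicon, x6 = kg of return scrap.
Minimize 19.7x1 + 0.29x2 + 1.6x3 + 1.05x4 + 1.75x5 + 0.15x6 subject to:
  0.1x1 + 36.7x2 + 0.6x3 + 16x4 + 0.9x5 + 3.1x6 ≥ 38.2   (carbon)
  23x2 + 5x3 + 187x4 + 800x5 + 4x6 ≥ 1284   (silicon)
  1x2 + 194x3 + 1x5 + 10x6 ≥ 321   (chromium)
  x1, x2, x3, x4, x5, x6 ≥ 0.
The minimum-cost mix takes nothing from nickel briquettes, silicomanganese, return scrap — only cast iron scrap, stainless scrap, ferrosilicon. The carbon, silicon, chromium requirements are met with equality.
Solving gives x2 = 0.9756, x3 = 1.642, x5 = 1.567.
Objective = 0.29·0.9756 + 1.6·1.642 + 1.75·1.567 = 5.6524.

£5.65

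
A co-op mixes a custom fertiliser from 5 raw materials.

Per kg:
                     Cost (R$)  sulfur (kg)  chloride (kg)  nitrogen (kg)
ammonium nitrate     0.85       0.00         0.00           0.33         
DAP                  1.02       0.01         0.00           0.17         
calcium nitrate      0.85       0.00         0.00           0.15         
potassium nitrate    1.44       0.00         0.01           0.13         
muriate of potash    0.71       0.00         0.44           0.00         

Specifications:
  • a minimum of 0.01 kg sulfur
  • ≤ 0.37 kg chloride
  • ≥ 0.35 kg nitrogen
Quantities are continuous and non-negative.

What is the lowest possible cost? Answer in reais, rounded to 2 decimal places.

Set it up as a linear program. Let x1 = kg of ammonium nitrate, x2 = kg of DAP, x3 = kg of calcium nitrate, x4 = kg of potassium nitrate, x5 = kg of muriate of potash.
min 0.85x1 + 1.02x2 + 0.85x3 + 1.44x4 + 0.71x5 subject to:
  0.01x2 ≥ 0.01   (sulfur)
  0.01x4 + 0.44x5 ≤ 0.37   (chloride)
  0.33x1 + 0.17x2 + 0.15x3 + 0.13x4 ≥ 0.35   (nitrogen)
  x1, x2, x3, x4, x5 ≥ 0.
The minimum-cost mix takes nothing from calcium nitrate, potassium nitrate, muriate of potash — only ammonium nitrate, DAP. Binding constraints: sulfur and nitrogen.
Optimal quantities: ammonium nitrate = 0.5455 kg, DAP = 1 kg.
Objective = 0.85·0.5455 + 1.02·1 = 1.4837.

R$1.48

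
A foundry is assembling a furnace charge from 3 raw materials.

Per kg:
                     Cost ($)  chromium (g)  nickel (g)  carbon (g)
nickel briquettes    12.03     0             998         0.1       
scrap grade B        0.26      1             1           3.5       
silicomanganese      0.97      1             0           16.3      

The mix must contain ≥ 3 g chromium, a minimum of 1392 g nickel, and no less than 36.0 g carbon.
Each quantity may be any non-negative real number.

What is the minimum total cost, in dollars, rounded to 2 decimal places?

$18.95

Treat it as an LP. Let x1 = kg of nickel briquettes, x2 = kg of scrap grade B, x3 = kg of silicomanganese.
min 12.03x1 + 0.26x2 + 0.97x3 subject to:
  1x2 + 1x3 ≥ 3   (chromium)
  998x1 + 1x2 ≥ 1392   (nickel)
  0.1x1 + 3.5x2 + 16.3x3 ≥ 36   (carbon)
  x1, x2, x3 ≥ 0.
All 3 inputs are positive at the optimum. Binding constraints: chromium, nickel, carbon.
Solving gives x1 = 1.3938, x2 = 1.0187, x3 = 1.9813.
Total cost: 12.03·1.3938 + 0.26·1.0187 + 0.97·1.9813 = 18.9541.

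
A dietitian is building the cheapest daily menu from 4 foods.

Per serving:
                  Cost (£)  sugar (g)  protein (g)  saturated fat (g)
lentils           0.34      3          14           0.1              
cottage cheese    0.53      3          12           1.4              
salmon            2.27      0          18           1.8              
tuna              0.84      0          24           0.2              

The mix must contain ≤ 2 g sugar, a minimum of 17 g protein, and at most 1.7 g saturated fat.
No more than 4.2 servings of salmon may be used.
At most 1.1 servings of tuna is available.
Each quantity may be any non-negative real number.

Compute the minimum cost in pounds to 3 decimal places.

£0.495

Treat it as an LP. Let x1 = servings of lentils, x2 = servings of cottage cheese, x3 = servings of salmon, x4 = servings of tuna.
min 0.34x1 + 0.53x2 + 2.27x3 + 0.84x4 s.t.:
  3x1 + 3x2 ≤ 2   (sugar)
  14x1 + 12x2 + 18x3 + 24x4 ≥ 17   (protein)
  0.1x1 + 1.4x2 + 1.8x3 + 0.2x4 ≤ 1.7   (saturated fat)
  x3 ≤ 4.2
  x4 ≤ 1.1
  x1, x2, x3, x4 ≥ 0.
The cheapest feasible vertex uses only lentils, tuna; cottage cheese, salmon are not used. Binding constraints: sugar and protein.
So lentils = 0.6667 servings, tuna = 0.3194 servings.
Hence cost = 0.34·0.6667 + 0.84·0.3194 = £0.49497.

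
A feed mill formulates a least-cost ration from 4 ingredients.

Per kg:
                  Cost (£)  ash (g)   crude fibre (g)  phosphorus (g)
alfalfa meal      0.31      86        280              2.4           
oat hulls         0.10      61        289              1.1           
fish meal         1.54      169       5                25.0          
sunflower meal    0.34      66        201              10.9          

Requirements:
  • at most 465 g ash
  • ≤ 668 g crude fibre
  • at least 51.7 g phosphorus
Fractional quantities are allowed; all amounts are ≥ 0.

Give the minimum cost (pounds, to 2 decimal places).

Let x1 = kg of alfalfa meal, x2 = kg of oat hulls, x3 = kg of fish meal, x4 = kg of sunflower meal.
min 0.31x1 + 0.1x2 + 1.54x3 + 0.34x4 s.t.:
  86x1 + 61x2 + 169x3 + 66x4 ≤ 465   (ash)
  280x1 + 289x2 + 5x3 + 201x4 ≤ 668   (crude fibre)
  2.4x1 + 1.1x2 + 25x3 + 10.9x4 ≥ 51.7   (phosphorus)
  x1, x2, x3, x4 ≥ 0.
At the optimum only fish meal, sunflower meal are positive (alfalfa meal, oat hulls = 0). There the crude fibre and phosphorus constraints are tight.
Solving gives x3 = 0.6258, x4 = 3.308.
Hence cost = 1.54·0.6258 + 0.34·3.308 = £2.0885.

£2.09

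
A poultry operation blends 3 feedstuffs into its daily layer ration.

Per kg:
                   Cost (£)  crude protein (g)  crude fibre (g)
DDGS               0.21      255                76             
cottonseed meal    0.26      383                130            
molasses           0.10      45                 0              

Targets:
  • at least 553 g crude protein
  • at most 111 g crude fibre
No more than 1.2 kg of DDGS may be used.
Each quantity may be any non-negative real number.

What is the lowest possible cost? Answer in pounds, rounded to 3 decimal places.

Let x1 = kg of DDGS, x2 = kg of cottonseed meal, x3 = kg of molasses.
min 0.21x1 + 0.26x2 + 0.1x3 s.t.:
  255x1 + 383x2 + 45x3 ≥ 553   (crude protein)
  76x1 + 130x2 ≤ 111   (crude fibre)
  x1 ≤ 1.2
  x1, x2, x3 ≥ 0.
The optimal mix uses every input. Binding constraints: crude protein, crude fibre, the DDGS cap.
Optimal quantities: DDGS = 1.2 kg, cottonseed meal = 0.1523 kg, molasses = 4.193 kg.
Hence cost = 0.21·1.2 + 0.26·0.1523 + 0.1·4.193 = £0.71090.

£0.711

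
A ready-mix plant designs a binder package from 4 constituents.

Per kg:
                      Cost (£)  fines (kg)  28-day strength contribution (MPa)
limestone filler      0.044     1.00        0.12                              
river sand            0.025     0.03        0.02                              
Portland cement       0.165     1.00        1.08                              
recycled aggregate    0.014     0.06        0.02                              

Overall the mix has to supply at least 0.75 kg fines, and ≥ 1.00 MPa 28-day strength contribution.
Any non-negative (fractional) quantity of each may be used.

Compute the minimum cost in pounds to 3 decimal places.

Let x1 = kg of limestone filler, x2 = kg of river sand, x3 = kg of Portland cement, x4 = kg of recycled aggregate.
Minimise 0.044x1 + 0.025x2 + 0.165x3 + 0.014x4 subject to:
  1x1 + 0.03x2 + 1x3 + 0.06x4 ≥ 0.75   (fines)
  0.12x1 + 0.02x2 + 1.08x3 + 0.02x4 ≥ 1   (28-day strength contribution)
  x1, x2, x3, x4 ≥ 0.
The optimal basis is {Portland cement}; limestone filler, river sand, recycled aggregate drop out. There the 28-day strength contribution constraint is tight.
That vertex is x3 = 0.9259.
Cost = 0.165·0.9259 = 0.15277.

£0.153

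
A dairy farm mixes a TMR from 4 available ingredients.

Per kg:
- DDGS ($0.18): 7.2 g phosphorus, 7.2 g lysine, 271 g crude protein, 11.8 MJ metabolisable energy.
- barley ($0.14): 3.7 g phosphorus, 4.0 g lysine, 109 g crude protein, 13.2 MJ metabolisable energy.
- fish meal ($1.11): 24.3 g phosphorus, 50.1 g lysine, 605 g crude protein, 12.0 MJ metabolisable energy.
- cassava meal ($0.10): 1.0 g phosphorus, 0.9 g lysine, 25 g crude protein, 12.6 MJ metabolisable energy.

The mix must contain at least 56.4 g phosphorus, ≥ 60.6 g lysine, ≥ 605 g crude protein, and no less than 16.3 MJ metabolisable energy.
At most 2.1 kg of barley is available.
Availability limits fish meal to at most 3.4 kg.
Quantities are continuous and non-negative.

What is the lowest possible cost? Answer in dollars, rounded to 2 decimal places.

$1.49

Let x1 = kg of DDGS, x2 = kg of barley, x3 = kg of fish meal, x4 = kg of cassava meal.
min 0.18x1 + 0.14x2 + 1.11x3 + 0.1x4 s.t.:
  7.2x1 + 3.7x2 + 24.3x3 + 1x4 ≥ 56.4   (phosphorus)
  7.2x1 + 4x2 + 50.1x3 + 0.9x4 ≥ 60.6   (lysine)
  271x1 + 109x2 + 605x3 + 25x4 ≥ 605   (crude protein)
  11.8x1 + 13.2x2 + 12x3 + 12.6x4 ≥ 16.3   (metabolisable energy)
  x2 ≤ 2.1
  x3 ≤ 3.4
  x1, x2, x3, x4 ≥ 0.
The cheapest feasible vertex uses only DDGS, fish meal; barley, cassava meal are not used. There the phosphorus and lysine constraints are tight.
That vertex is x1 = 7.284, x3 = 0.1628.
Total cost: 0.18·7.284 + 1.11·0.1628 = 1.4918.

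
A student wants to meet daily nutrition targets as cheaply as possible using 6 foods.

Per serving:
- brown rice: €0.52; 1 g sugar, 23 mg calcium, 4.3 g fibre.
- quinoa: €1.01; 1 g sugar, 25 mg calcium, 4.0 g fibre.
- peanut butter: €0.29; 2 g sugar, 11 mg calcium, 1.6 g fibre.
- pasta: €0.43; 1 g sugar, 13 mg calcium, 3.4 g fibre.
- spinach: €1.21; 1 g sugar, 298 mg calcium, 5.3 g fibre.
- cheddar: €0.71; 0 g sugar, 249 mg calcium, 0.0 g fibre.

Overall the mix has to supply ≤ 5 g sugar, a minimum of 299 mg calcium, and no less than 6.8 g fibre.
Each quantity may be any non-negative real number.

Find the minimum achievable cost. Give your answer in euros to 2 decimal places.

€1.38

Let x1 = servings of brown rice, x2 = servings of quinoa, x3 = servings of peanut butter, x4 = servings of pasta, x5 = servings of spinach, x6 = servings of cheddar.
Minimize 0.52x1 + 1.01x2 + 0.29x3 + 0.43x4 + 1.21x5 + 0.71x6 subject to:
  1x1 + 1x2 + 2x3 + 1x4 + 1x5 ≤ 5   (sugar)
  23x1 + 25x2 + 11x3 + 13x4 + 298x5 + 249x6 ≥ 299   (calcium)
  4.3x1 + 4x2 + 1.6x3 + 3.4x4 + 5.3x5 ≥ 6.8   (fibre)
  x1, x2, x3, x4, x5, x6 ≥ 0.
The cheapest feasible vertex uses only brown rice, spinach; quinoa, peanut butter, pasta, cheddar are not used. There the calcium and fibre constraints are tight.
Optimal quantities: brown rice = 0.3809 servings, spinach = 0.974 servings.
Hence cost = 0.52·0.3809 + 1.21·0.974 = €1.3766.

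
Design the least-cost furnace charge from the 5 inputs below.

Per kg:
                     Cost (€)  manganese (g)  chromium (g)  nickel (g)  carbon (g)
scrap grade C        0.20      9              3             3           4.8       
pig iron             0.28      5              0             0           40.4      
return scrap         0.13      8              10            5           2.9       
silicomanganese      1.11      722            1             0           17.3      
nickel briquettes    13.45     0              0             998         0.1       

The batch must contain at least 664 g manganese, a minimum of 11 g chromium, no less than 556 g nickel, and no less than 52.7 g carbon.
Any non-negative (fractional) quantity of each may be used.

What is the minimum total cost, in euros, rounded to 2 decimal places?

€8.79

This is a linear program. Let x1 = kg of scrap grade C, x2 = kg of pig iron, x3 = kg of return scrap, x4 = kg of silicomanganese, x5 = kg of nickel briquettes.
Minimize 0.2x1 + 0.28x2 + 0.13x3 + 1.11x4 + 13.45x5 with:
  9x1 + 5x2 + 8x3 + 722x4 ≥ 664   (manganese)
  3x1 + 10x3 + 1x4 ≥ 11   (chromium)
  3x1 + 5x3 + 998x5 ≥ 556   (nickel)
  4.8x1 + 40.4x2 + 2.9x3 + 17.3x4 + 0.1x5 ≥ 52.7   (carbon)
  x1, x2, x3, x4, x5 ≥ 0.
At the optimum only pig iron, return scrap, silicomanganese, nickel briquettes are positive (scrap grade C = 0). There the manganese, chromium, nickel, carbon constraints are tight.
Optimal quantities: pig iron = 0.84408 kg, return scrap = 1.0097 kg, silicomanganese = 0.90263 kg, nickel briquettes = 0.55206 kg.
Cost = 0.28·0.84408 + 0.13·1.0097 + 1.11·0.90263 + 13.45·0.55206 = 8.7947.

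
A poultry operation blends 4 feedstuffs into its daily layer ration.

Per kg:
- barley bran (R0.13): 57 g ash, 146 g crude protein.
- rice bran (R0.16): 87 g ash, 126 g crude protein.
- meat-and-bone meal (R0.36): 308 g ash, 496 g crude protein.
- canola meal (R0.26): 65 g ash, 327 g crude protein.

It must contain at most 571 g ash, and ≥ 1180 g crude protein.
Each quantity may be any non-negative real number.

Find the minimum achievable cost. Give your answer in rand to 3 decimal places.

Let x1 = kg of barley bran, x2 = kg of rice bran, x3 = kg of meat-and-bone meal, x4 = kg of canola meal.
min 0.13x1 + 0.16x2 + 0.36x3 + 0.26x4 subject to:
  57x1 + 87x2 + 308x3 + 65x4 ≤ 571   (ash)
  146x1 + 126x2 + 496x3 + 327x4 ≥ 1180   (crude protein)
  x1, x2, x3, x4 ≥ 0.
The minimum-cost mix takes nothing from barley bran, rice bran — only meat-and-bone meal, canola meal. The ash and crude protein requirements are met with equality.
Solving gives x3 = 1.607, x4 = 1.172.
Objective = 0.36·1.607 + 0.26·1.172 = 0.88324.

R0.883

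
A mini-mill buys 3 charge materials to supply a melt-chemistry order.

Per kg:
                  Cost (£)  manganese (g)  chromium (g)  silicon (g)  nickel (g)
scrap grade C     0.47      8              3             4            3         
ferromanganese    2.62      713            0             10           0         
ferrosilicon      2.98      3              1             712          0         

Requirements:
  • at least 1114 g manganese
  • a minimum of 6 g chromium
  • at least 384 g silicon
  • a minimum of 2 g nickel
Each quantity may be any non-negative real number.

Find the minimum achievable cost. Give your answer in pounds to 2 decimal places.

£6.41

Set it up as a linear program. Let x1 = kg of scrap grade C, x2 = kg of ferromanganese, x3 = kg of ferrosilicon.
Minimize 0.47x1 + 2.62x2 + 2.98x3 subject to:
  8x1 + 713x2 + 3x3 ≥ 1114   (manganese)
  3x1 + 1x3 ≥ 6   (chromium)
  4x1 + 10x2 + 712x3 ≥ 384   (silicon)
  3x1 ≥ 2   (nickel)
  x1, x2, x3 ≥ 0.
All 3 inputs are positive at the optimum. Binding constraints: manganese, chromium, silicon.
So scrap grade C = 1.831 kg, ferromanganese = 1.54 kg, ferrosilicon = 0.5074 kg.
Hence cost = 0.47·1.831 + 2.62·1.54 + 2.98·0.5074 = £6.4074.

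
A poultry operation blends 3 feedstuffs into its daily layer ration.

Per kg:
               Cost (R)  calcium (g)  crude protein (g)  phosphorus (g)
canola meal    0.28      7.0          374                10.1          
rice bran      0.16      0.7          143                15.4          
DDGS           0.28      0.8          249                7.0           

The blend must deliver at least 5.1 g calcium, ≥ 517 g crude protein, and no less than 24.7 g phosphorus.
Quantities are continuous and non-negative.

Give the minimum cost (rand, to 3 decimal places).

Set it up as a linear program. Let x1 = kg of canola meal, x2 = kg of rice bran, x3 = kg of DDGS.
min 0.28x1 + 0.16x2 + 0.28x3 s.t.:
  7x1 + 0.7x2 + 0.8x3 ≥ 5.1   (calcium)
  374x1 + 143x2 + 249x3 ≥ 517   (crude protein)
  10.1x1 + 15.4x2 + 7x3 ≥ 24.7   (phosphorus)
  x1, x2, x3 ≥ 0.
At the optimum only canola meal, rice bran are positive (DDGS = 0). There the crude protein and phosphorus constraints are tight.
Optimal quantities: canola meal = 1.027 kg, rice bran = 0.9307 kg.
Cost = 0.28·1.027 + 0.16·0.9307 = 0.43647.

R0.436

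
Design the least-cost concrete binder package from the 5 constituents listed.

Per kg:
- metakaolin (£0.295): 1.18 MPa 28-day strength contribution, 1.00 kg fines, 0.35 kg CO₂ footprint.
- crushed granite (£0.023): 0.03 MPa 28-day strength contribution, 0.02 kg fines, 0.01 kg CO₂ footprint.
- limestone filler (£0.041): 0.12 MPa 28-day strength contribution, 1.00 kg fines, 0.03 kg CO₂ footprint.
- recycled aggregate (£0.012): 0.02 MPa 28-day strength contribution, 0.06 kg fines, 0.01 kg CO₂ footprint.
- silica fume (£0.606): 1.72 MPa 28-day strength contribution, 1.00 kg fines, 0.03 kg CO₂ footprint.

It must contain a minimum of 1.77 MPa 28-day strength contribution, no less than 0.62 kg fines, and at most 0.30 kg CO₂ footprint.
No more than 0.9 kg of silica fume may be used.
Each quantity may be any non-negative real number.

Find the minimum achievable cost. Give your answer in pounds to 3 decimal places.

£0.525

Set it up as a linear program. Let x1 = kg of metakaolin, x2 = kg of crushed granite, x3 = kg of limestone filler, x4 = kg of recycled aggregate, x5 = kg of silica fume.
min 0.295x1 + 0.023x2 + 0.041x3 + 0.012x4 + 0.606x5 with:
  1.18x1 + 0.03x2 + 0.12x3 + 0.02x4 + 1.72x5 ≥ 1.77   (28-day strength contribution)
  1x1 + 0.02x2 + 1x3 + 0.06x4 + 1x5 ≥ 0.62   (fines)
  0.35x1 + 0.01x2 + 0.03x3 + 0.01x4 + 0.03x5 ≤ 0.3   (CO₂ footprint)
  x5 ≤ 0.9
  x1, x2, x3, x4, x5 ≥ 0.
The optimal basis is {metakaolin, silica fume}; crushed granite, limestone filler, recycled aggregate drop out. Binding constraints: 28-day strength contribution and CO₂ footprint.
So metakaolin = 0.817 kg, silica fume = 0.4686 kg.
Hence cost = 0.295·0.817 + 0.606·0.4686 = £0.52499.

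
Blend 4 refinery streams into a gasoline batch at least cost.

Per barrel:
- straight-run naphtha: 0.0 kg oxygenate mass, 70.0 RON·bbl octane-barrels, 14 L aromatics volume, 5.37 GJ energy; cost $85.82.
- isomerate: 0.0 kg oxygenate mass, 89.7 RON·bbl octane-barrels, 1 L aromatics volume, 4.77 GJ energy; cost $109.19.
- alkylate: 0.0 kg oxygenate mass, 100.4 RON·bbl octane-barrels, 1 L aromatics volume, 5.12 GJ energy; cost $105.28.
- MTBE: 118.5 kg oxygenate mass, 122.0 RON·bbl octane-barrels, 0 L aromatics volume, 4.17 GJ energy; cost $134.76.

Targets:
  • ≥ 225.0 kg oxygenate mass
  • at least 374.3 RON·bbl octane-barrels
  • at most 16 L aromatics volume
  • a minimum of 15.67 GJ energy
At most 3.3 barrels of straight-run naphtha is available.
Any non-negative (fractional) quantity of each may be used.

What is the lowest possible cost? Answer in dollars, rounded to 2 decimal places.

Let x1 = barrels of straight-run naphtha, x2 = barrels of isomerate, x3 = barrels of alkylate, x4 = barrels of MTBE.
Minimize 85.82x1 + 109.19x2 + 105.28x3 + 134.76x4 subject to:
  118.5x4 ≥ 225   (oxygenate mass)
  70x1 + 89.7x2 + 100.4x3 + 122x4 ≥ 374.3   (octane-barrels)
  14x1 + 1x2 + 1x3 ≤ 16   (aromatics volume)
  5.37x1 + 4.77x2 + 5.12x3 + 4.17x4 ≥ 15.67   (energy)
  x1 ≤ 3.3
  x1, x2, x3, x4 ≥ 0.
At the optimum only straight-run naphtha, alkylate, MTBE are positive (isomerate = 0). Binding constraints: oxygenate mass, octane-barrels, energy.
So straight-run naphtha = 0.2652205 barrels, alkylate = 1.235946 barrels, MTBE = 1.898734 barrels.
Hence cost = 85.82·0.2652205 + 105.28·1.235946 + 134.76·1.898734 = $408.75501.

$408.76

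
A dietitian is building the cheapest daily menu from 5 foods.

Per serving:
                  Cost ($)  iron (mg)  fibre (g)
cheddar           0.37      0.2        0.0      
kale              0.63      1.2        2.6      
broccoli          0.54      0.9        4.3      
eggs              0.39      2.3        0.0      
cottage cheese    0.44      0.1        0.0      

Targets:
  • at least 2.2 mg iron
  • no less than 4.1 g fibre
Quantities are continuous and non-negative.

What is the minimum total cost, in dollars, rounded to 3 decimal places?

Treat it as an LP. Let x1 = servings of cheddar, x2 = servings of kale, x3 = servings of broccoli, x4 = servings of eggs, x5 = servings of cottage cheese.
min 0.37x1 + 0.63x2 + 0.54x3 + 0.39x4 + 0.44x5 with:
  0.2x1 + 1.2x2 + 0.9x3 + 2.3x4 + 0.1x5 ≥ 2.2   (iron)
  2.6x2 + 4.3x3 ≥ 4.1   (fibre)
  x1, x2, x3, x4, x5 ≥ 0.
At the optimum only broccoli, eggs are positive (cheddar, kale, cottage cheese = 0). There the iron and fibre constraints are tight.
So broccoli = 0.9535 servings, eggs = 0.5834 servings.
Total cost: 0.54·0.9535 + 0.39·0.5834 = 0.74242.

$0.742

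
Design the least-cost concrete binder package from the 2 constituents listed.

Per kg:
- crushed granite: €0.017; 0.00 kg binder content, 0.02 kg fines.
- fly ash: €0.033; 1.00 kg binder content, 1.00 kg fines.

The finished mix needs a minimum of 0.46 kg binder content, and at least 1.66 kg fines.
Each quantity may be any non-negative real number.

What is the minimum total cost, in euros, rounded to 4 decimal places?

€0.0548

This is a linear program. Let x1 = kg of crushed granite, x2 = kg of fly ash.
Minimise 0.017x1 + 0.033x2 s.t.:
  1x2 ≥ 0.46   (binder content)
  0.02x1 + 1x2 ≥ 1.66   (fines)
  x1, x2 ≥ 0.
The cheapest feasible vertex uses only fly ash; crushed granite is not used. The fines requirement is met with equality.
That vertex is x2 = 1.66.
Cost = 0.033·1.66 = 0.054780.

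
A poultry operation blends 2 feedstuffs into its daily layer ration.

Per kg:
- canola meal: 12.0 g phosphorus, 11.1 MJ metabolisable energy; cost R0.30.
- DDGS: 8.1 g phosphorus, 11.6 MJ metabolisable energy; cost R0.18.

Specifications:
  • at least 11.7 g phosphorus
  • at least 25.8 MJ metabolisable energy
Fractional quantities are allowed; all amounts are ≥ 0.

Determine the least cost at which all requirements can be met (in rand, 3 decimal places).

R0.400

Set it up as a linear program. Let x1 = kg of canola meal, x2 = kg of DDGS.
Minimise 0.3x1 + 0.18x2 subject to:
  12x1 + 8.1x2 ≥ 11.7   (phosphorus)
  11.1x1 + 11.6x2 ≥ 25.8   (metabolisable energy)
  x1, x2 ≥ 0.
The optimal basis is {DDGS}; canola meal drops out. Binding constraint: metabolisable energy.
Optimal quantities: DDGS = 2.224 kg.
Total cost: 0.18·2.224 = 0.40032.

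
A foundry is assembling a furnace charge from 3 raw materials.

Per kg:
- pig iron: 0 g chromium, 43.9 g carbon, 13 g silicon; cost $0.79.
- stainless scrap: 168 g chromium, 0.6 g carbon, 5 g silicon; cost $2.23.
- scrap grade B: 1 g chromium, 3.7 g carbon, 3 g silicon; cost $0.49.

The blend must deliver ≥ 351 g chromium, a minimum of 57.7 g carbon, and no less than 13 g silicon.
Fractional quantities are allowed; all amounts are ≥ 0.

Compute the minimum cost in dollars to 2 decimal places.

Treat it as an LP. Let x1 = kg of pig iron, x2 = kg of stainless scrap, x3 = kg of scrap grade B.
min 0.79x1 + 2.23x2 + 0.49x3 s.t.:
  168x2 + 1x3 ≥ 351   (chromium)
  43.9x1 + 0.6x2 + 3.7x3 ≥ 57.7   (carbon)
  13x1 + 5x2 + 3x3 ≥ 13   (silicon)
  x1, x2, x3 ≥ 0.
The cheapest feasible vertex uses only pig iron, stainless scrap; scrap grade B is not used. There the chromium and carbon constraints are tight.
So pig iron = 1.286 kg, stainless scrap = 2.089 kg.
Objective = 0.79·1.286 + 2.23·2.089 = 5.6744.

$5.67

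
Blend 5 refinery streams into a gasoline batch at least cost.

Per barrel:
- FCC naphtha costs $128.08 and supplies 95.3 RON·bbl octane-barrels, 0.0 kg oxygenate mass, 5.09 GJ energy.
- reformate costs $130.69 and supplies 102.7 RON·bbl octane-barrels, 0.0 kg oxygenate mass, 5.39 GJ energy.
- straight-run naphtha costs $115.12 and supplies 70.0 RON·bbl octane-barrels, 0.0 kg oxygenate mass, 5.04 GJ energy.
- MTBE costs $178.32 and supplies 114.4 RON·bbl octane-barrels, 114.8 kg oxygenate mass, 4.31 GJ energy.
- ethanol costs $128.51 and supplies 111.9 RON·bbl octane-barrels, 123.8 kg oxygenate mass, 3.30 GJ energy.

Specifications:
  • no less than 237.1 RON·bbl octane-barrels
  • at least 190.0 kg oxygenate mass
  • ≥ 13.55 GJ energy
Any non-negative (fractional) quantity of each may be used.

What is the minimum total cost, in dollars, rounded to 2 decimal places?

Let x1 = barrels of FCC naphtha, x2 = barrels of reformate, x3 = barrels of straight-run naphtha, x4 = barrels of MTBE, x5 = barrels of ethanol.
min 128.08x1 + 130.69x2 + 115.12x3 + 178.32x4 + 128.51x5 with:
  95.3x1 + 102.7x2 + 70x3 + 114.4x4 + 111.9x5 ≥ 237.1   (octane-barrels)
  114.8x4 + 123.8x5 ≥ 190   (oxygenate mass)
  5.09x1 + 5.39x2 + 5.04x3 + 4.31x4 + 3.3x5 ≥ 13.55   (energy)
  x1, x2, x3, x4, x5 ≥ 0.
The cheapest feasible vertex uses only straight-run naphtha, ethanol; FCC naphtha, reformate, MTBE are not used. The oxygenate mass and energy requirements are met with equality.
So straight-run naphtha = 1.68361 barrels, ethanol = 1.53473 barrels.
Cost = 115.12·1.68361 + 128.51·1.53473 = 391.0453.

$391.05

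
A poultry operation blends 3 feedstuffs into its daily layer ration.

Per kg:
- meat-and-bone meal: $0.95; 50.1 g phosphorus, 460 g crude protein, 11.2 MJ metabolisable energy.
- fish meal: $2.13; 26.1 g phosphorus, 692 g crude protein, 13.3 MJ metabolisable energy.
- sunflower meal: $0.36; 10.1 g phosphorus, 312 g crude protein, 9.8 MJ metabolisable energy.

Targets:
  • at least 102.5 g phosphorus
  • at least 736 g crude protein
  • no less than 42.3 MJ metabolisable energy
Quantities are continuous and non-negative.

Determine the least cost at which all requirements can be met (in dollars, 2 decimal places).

$2.38

Set it up as a linear program. Let x1 = kg of meat-and-bone meal, x2 = kg of fish meal, x3 = kg of sunflower meal.
Minimize 0.95x1 + 2.13x2 + 0.36x3 s.t.:
  50.1x1 + 26.1x2 + 10.1x3 ≥ 102.5   (phosphorus)
  460x1 + 692x2 + 312x3 ≥ 736   (crude protein)
  11.2x1 + 13.3x2 + 9.8x3 ≥ 42.3   (metabolisable energy)
  x1, x2, x3 ≥ 0.
The cheapest feasible vertex uses only meat-and-bone meal, sunflower meal; fish meal is not used. The phosphorus and metabolisable energy requirements are met with equality.
Optimal quantities: meat-and-bone meal = 1.528 kg, sunflower meal = 2.57 kg.
Cost = 0.95·1.528 + 0.36·2.57 = 2.3768.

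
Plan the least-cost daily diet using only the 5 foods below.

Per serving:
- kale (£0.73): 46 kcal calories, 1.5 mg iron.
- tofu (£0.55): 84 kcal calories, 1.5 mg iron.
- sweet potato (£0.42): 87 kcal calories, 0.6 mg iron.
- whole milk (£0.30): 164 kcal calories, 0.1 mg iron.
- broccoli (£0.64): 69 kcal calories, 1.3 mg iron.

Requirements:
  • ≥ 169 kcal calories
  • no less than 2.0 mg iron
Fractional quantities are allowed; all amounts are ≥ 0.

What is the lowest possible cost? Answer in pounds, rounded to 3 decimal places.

£0.828

Let x1 = servings of kale, x2 = servings of tofu, x3 = servings of sweet potato, x4 = servings of whole milk, x5 = servings of broccoli.
min 0.73x1 + 0.55x2 + 0.42x3 + 0.3x4 + 0.64x5 with:
  46x1 + 84x2 + 87x3 + 164x4 + 69x5 ≥ 169   (calories)
  1.5x1 + 1.5x2 + 0.6x3 + 0.1x4 + 1.3x5 ≥ 2   (iron)
  x1, x2, x3, x4, x5 ≥ 0.
The minimum-cost mix takes nothing from kale, sweet potato, broccoli — only tofu, whole milk. Binding constraints: calories and iron.
That vertex is x2 = 1.309, x4 = 0.3598.
Total cost: 0.55·1.309 + 0.3·0.3598 = 0.82789.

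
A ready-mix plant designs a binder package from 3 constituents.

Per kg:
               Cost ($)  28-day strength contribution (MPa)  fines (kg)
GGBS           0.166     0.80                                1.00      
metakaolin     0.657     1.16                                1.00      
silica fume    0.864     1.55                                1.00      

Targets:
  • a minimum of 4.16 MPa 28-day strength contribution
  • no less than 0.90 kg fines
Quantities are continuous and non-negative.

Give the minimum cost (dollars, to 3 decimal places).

Set it up as a linear program. Let x1 = kg of GGBS, x2 = kg of metakaolin, x3 = kg of silica fume.
Minimise 0.166x1 + 0.657x2 + 0.864x3 subject to:
  0.8x1 + 1.16x2 + 1.55x3 ≥ 4.16   (28-day strength contribution)
  1x1 + 1x2 + 1x3 ≥ 0.9   (fines)
  x1, x2, x3 ≥ 0.
The optimal basis is {GGBS}; metakaolin, silica fume drop out. Binding constraint: 28-day strength contribution.
Solving gives x1 = 5.2.
Objective = 0.166·5.2 = 0.86320.

$0.863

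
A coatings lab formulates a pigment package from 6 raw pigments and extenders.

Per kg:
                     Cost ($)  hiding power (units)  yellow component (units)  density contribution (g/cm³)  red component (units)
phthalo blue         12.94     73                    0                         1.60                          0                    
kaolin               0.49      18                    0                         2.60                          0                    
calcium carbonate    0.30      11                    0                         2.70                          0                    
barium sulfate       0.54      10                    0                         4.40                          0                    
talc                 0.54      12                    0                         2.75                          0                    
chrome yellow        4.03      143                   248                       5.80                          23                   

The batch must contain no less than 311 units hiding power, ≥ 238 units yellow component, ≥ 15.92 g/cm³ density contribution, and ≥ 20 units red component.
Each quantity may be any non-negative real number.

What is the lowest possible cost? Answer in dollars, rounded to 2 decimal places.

Let x1 = kg of phthalo blue, x2 = kg of kaolin, x3 = kg of calcium carbonate, x4 = kg of barium sulfate, x5 = kg of talc, x6 = kg of chrome yellow.
min 12.94x1 + 0.49x2 + 0.3x3 + 0.54x4 + 0.54x5 + 4.03x6 with:
  73x1 + 18x2 + 11x3 + 10x4 + 12x5 + 143x6 ≥ 311   (hiding power)
  248x6 ≥ 238   (yellow component)
  1.6x1 + 2.6x2 + 2.7x3 + 4.4x4 + 2.75x5 + 5.8x6 ≥ 15.92   (density contribution)
  23x6 ≥ 20   (red component)
  x1, x2, x3, x4, x5, x6 ≥ 0.
At the optimum only kaolin, chrome yellow are positive (phthalo blue, calcium carbonate, barium sulfate, talc = 0). There the hiding power and yellow component constraints are tight.
Solving gives x2 = 9.654, x6 = 0.9597.
Objective = 0.49·9.654 + 4.03·0.9597 = 8.5981.

$8.60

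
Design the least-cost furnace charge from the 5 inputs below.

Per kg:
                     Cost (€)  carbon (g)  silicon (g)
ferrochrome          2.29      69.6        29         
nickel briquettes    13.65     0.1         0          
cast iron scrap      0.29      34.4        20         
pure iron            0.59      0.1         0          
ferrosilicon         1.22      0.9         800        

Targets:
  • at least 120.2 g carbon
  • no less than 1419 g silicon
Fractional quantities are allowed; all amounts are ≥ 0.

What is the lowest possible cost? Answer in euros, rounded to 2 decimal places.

€3.06

Let x1 = kg of ferrochrome, x2 = kg of nickel briquettes, x3 = kg of cast iron scrap, x4 = kg of pure iron, x5 = kg of ferrosilicon.
Minimise 2.29x1 + 13.65x2 + 0.29x3 + 0.59x4 + 1.22x5 with:
  69.6x1 + 0.1x2 + 34.4x3 + 0.1x4 + 0.9x5 ≥ 120.2   (carbon)
  29x1 + 20x3 + 800x5 ≥ 1419   (silicon)
  x1, x2, x3, x4, x5 ≥ 0.
The cheapest feasible vertex uses only cast iron scrap, ferrosilicon; ferrochrome, nickel briquettes, pure iron are not used. There the carbon and silicon constraints are tight.
So cast iron scrap = 3.45 kg, ferrosilicon = 1.687 kg.
Objective = 0.29·3.45 + 1.22·1.687 = 3.0586.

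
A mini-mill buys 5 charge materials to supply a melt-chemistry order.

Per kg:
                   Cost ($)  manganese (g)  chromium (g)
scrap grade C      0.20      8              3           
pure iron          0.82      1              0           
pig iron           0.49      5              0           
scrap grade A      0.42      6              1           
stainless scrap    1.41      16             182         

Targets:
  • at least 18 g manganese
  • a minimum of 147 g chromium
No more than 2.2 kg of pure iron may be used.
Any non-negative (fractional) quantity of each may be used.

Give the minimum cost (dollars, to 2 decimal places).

Treat it as an LP. Let x1 = kg of scrap grade C, x2 = kg of pure iron, x3 = kg of pig iron, x4 = kg of scrap grade A, x5 = kg of stainless scrap.
Minimize 0.2x1 + 0.82x2 + 0.49x3 + 0.42x4 + 1.41x5 with:
  8x1 + 1x2 + 5x3 + 6x4 + 16x5 ≥ 18   (manganese)
  3x1 + 1x4 + 182x5 ≥ 147   (chromium)
  x2 ≤ 2.2
  x1, x2, x3, x4, x5 ≥ 0.
The optimal basis is {scrap grade C, stainless scrap}; pure iron, pig iron, scrap grade A drop out. The manganese and chromium requirements are met with equality.
So scrap grade C = 0.6562 kg, stainless scrap = 0.7969 kg.
Total cost: 0.2·0.6562 + 1.41·0.7969 = 1.2549.

$1.25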